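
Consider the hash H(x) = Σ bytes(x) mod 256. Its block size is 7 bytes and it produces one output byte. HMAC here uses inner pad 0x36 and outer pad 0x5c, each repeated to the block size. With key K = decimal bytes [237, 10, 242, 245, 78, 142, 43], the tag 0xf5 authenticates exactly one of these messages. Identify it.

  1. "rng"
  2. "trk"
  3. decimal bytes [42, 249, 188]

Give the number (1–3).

2

Key decimal bytes [237, 10, 242, 245, 78, 142, 43] = ed 0a f2 f5 4e 8e 2b is exactly B = 7 bytes: K' = ed 0a f2 f5 4e 8e 2b.
K' ⊕ ipad = db 3c c4 c3 78 b8 1d; K' ⊕ opad = b1 56 ae a9 12 d2 77.
m1: inner = H(db 3c c4 c3 78 b8 1d 72 6e 67) = 32; tag = H(b1 56 ae a9 12 d2 77 32) = eb
m2: inner = H(db 3c c4 c3 78 b8 1d 74 72 6b) = 3c; tag = H(b1 56 ae a9 12 d2 77 3c) = f5 ← matches
m3: inner = H(db 3c c4 c3 78 b8 1d 2a f9 bc) = ca; tag = H(b1 56 ae a9 12 d2 77 ca) = 83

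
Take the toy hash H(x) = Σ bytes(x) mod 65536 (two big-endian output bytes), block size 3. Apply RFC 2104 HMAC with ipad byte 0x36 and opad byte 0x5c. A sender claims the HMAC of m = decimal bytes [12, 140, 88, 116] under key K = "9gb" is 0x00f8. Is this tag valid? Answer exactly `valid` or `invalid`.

Key "9gb" = 39 67 62 is exactly B = 3 bytes: K' = 39 67 62.
K' ⊕ ipad = 0f 51 54; K' ⊕ opad = 65 3b 3e.
Inner hash: sum = 15+81+84+12+140+88+116 = 536 → 02 18.
Outer hash (recomputed tag): sum = 101+59+62+2+24 = 248 → 00 f8.
Recomputed tag = 00f8; claimed = 00f8 → match.

valid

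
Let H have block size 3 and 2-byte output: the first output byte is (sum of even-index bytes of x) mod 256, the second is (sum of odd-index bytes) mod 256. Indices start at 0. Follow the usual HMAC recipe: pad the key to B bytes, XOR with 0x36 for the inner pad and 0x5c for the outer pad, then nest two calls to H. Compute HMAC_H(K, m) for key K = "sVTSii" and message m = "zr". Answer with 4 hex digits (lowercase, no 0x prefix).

Key "sVTSii" = 73 56 54 53 69 69 is 6 bytes > B = 3, so hash it first: H(key) = 30 12, then zero-pad to 3 bytes: K' = 30 12 00.
K' ⊕ ipad = 06 24 36.  K' ⊕ opad = 6c 4e 5c.
Inner input = (K'⊕ipad) ∥ m = 06 24 36 ∥ 7a 72.
Inner hash: even-index sum = 174 mod 256 = 174; odd-index sum = 158 mod 256 = 158 → ae 9e.
Outer input = (K'⊕opad) ∥ inner = 6c 4e 5c ∥ ae 9e.
Outer hash (tag): even-index sum = 358 mod 256 = 102; odd-index sum = 252 mod 256 = 252 → 66 fc.

66fc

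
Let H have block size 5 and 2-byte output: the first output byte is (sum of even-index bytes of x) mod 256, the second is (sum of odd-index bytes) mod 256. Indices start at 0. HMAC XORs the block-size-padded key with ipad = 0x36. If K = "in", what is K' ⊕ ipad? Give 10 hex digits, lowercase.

5f58363636

Key "in" = 69 6e is 2 bytes ≤ B = 5; zero-pad to 5 bytes: K' = 69 6e 00 00 00.
XOR each byte with 0x36: 69⊕36=5f, 6e⊕36=58, 00⊕36=36, 00⊕36=36, 00⊕36=36.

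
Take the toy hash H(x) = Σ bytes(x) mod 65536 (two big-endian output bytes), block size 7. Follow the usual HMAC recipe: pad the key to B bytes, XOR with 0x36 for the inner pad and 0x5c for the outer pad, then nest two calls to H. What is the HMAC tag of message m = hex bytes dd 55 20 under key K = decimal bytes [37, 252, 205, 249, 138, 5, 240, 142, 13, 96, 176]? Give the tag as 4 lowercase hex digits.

032c

Key decimal bytes [37, 252, 205, 249, 138, 5, 240, 142, 13, 96, 176] = 25 fc cd f9 8a 05 f0 8e 0d 60 b0 is 11 bytes > B = 7, so hash it first: H(key) = 06 11, then zero-pad to 7 bytes: K' = 06 11 00 00 00 00 00.
K' ⊕ ipad = 30 27 36 36 36 36 36.  K' ⊕ opad = 5a 4d 5c 5c 5c 5c 5c.
Inner input = (K'⊕ipad) ∥ m = 30 27 36 36 36 36 36 ∥ dd 55 20.
Inner hash: sum = 48+39+54+54+54+54+54+221+85+32 = 695 → 02 b7.
Outer input = (K'⊕opad) ∥ inner = 5a 4d 5c 5c 5c 5c 5c ∥ 02 b7.
Outer hash (tag): sum = 90+77+92+92+92+92+92+2+183 = 812 → 03 2c.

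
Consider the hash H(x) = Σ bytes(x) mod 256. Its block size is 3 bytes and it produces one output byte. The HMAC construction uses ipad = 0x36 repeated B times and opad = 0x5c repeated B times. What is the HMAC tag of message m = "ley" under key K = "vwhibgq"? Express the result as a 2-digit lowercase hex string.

Key "vwhibgq" = 76 77 68 69 62 67 71 is 7 bytes > B = 3, so hash it first: H(key) = f8, then zero-pad to 3 bytes: K' = f8 00 00.
K' ⊕ ipad = ce 36 36.  K' ⊕ opad = a4 5c 5c.
Inner input = (K'⊕ipad) ∥ m = ce 36 36 ∥ 6c 65 79.
Inner hash: sum = 206+54+54+108+101+121 = 644; mod 256 = 132 → 84.
Outer input = (K'⊕opad) ∥ inner = a4 5c 5c ∥ 84.
Outer hash (tag): sum = 164+92+92+132 = 480; mod 256 = 224 → e0.

e0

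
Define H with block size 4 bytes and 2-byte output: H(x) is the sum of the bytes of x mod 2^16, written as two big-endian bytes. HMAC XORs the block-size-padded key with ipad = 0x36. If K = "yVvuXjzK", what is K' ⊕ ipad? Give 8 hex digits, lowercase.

Key "yVvuXjzK" = 79 56 76 75 58 6a 7a 4b is 8 bytes > B = 4, so hash it first: H(key) = 03 41, then zero-pad to 4 bytes: K' = 03 41 00 00.
XOR each byte with 0x36: 03⊕36=35, 41⊕36=77, 00⊕36=36, 00⊕36=36.

35773636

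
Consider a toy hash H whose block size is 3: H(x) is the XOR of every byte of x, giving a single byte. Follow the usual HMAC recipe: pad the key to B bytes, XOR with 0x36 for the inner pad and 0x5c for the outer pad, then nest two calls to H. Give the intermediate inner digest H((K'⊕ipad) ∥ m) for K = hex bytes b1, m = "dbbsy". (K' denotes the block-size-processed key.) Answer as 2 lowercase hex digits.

Key hex bytes b1 is 1 byte ≤ B = 3; zero-pad to 3 bytes: K' = b1 00 00.
K' ⊕ ipad = 87 36 36.
Inner input = 87 36 36 ∥ 64 62 62 73 79.
Inner hash: XOR 87⊕36⊕36⊕64⊕62⊕62⊕73⊕79 = e9.

e9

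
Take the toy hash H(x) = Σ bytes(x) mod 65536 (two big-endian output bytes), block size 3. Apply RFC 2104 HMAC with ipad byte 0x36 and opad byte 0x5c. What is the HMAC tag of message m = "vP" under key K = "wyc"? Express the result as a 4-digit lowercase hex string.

Key "wyc" = 77 79 63 is exactly B = 3 bytes: K' = 77 79 63.
K' ⊕ ipad = 41 4f 55.  K' ⊕ opad = 2b 25 3f.
Inner input = (K'⊕ipad) ∥ m = 41 4f 55 ∥ 76 50.
Inner hash: sum = 65+79+85+118+80 = 427 → 01 ab.
Outer input = (K'⊕opad) ∥ inner = 2b 25 3f ∥ 01 ab.
Outer hash (tag): sum = 43+37+63+1+171 = 315 → 01 3b.

013b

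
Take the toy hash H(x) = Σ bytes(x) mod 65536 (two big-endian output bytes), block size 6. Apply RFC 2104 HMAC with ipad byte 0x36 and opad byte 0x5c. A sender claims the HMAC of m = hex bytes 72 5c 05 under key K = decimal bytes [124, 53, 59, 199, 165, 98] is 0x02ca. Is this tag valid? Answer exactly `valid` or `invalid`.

valid

Key decimal bytes [124, 53, 59, 199, 165, 98] = 7c 35 3b c7 a5 62 is exactly B = 6 bytes: K' = 7c 35 3b c7 a5 62.
K' ⊕ ipad = 4a 03 0d f1 93 54; K' ⊕ opad = 20 69 67 9b f9 3e.
Inner hash: sum = 74+3+13+241+147+84+114+92+5 = 773 → 03 05.
Outer hash (recomputed tag): sum = 32+105+103+155+249+62+3+5 = 714 → 02 ca.
Recomputed tag = 02ca; claimed = 02ca → match.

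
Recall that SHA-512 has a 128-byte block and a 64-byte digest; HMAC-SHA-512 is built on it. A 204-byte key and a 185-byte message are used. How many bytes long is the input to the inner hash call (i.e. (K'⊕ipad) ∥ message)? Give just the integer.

313

Key is 204 > 128 bytes, so it is hashed to 64 bytes then zero-padded to 128: |K'| = 128.
Inner input = (K'⊕ipad) ∥ m → 128 + 185 = 313 bytes.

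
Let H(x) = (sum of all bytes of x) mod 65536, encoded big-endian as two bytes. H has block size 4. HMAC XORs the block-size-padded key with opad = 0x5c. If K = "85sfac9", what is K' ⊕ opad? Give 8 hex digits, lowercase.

5e1f5c5c

Key "85sfac9" = 38 35 73 66 61 63 39 is 7 bytes > B = 4, so hash it first: H(key) = 02 43, then zero-pad to 4 bytes: K' = 02 43 00 00.
XOR each byte with 0x5c: 02⊕5c=5e, 43⊕5c=1f, 00⊕5c=5c, 00⊕5c=5c.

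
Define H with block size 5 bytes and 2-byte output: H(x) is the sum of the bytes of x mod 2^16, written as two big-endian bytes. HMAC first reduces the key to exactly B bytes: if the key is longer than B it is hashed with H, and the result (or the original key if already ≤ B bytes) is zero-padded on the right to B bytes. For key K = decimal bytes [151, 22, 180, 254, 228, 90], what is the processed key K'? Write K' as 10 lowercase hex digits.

039d000000

|K| = 6 > B = 5, so first hash the key.
H(K): sum = 151+22+180+254+228+90 = 925 → 03 9d.
Zero-pad H(K) = 03 9d to 5 bytes: K' = 03 9d 00 00 00.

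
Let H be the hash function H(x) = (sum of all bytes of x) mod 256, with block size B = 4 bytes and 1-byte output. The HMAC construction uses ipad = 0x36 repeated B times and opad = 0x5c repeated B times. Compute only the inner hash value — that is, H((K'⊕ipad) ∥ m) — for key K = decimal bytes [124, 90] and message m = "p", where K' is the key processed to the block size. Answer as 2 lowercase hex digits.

Key decimal bytes [124, 90] = 7c 5a is 2 bytes ≤ B = 4; zero-pad to 4 bytes: K' = 7c 5a 00 00.
K' ⊕ ipad = 4a 6c 36 36.
Inner input = 4a 6c 36 36 ∥ 70.
Inner hash: sum = 74+108+54+54+112 = 402; mod 256 = 146 → 92.

92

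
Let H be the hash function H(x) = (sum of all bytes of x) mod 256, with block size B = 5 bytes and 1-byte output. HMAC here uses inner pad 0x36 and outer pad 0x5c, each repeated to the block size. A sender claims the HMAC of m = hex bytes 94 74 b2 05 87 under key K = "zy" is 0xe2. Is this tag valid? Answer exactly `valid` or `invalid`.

Key "zy" = 7a 79 is 2 bytes ≤ B = 5; zero-pad to 5 bytes: K' = 7a 79 00 00 00.
K' ⊕ ipad = 4c 4f 36 36 36; K' ⊕ opad = 26 25 5c 5c 5c.
Inner hash: sum = 76+79+54+54+54+148+116+178+5+135 = 899; mod 256 = 131 → 83.
Outer hash (recomputed tag): sum = 38+37+92+92+92+131 = 482; mod 256 = 226 → e2.
Recomputed tag = e2; claimed = e2 → match.

valid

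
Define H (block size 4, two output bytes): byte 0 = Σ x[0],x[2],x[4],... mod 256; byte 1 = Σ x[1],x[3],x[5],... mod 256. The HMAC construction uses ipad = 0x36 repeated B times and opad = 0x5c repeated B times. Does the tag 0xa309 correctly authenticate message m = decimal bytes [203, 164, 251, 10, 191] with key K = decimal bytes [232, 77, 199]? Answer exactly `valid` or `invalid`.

invalid

Key decimal bytes [232, 77, 199] = e8 4d c7 is 3 bytes ≤ B = 4; zero-pad to 4 bytes: K' = e8 4d c7 00.
K' ⊕ ipad = de 7b f1 36; K' ⊕ opad = b4 11 9b 5c.
Inner hash: even-index sum = 1108 mod 256 = 84; odd-index sum = 351 mod 256 = 95 → 54 5f.
Outer hash (recomputed tag): even-index sum = 419 mod 256 = 163; odd-index sum = 204 mod 256 = 204 → a3 cc.
Recomputed tag = a3cc; claimed = a309 → mismatch.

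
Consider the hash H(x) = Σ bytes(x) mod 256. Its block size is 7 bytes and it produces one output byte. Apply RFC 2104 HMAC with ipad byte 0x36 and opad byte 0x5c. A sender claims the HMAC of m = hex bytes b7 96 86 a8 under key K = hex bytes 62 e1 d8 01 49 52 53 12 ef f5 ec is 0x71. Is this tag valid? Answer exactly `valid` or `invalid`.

Key hex bytes 62 e1 d8 01 49 52 53 12 ef f5 ec is 11 bytes > B = 7, so hash it first: H(key) = ec, then zero-pad to 7 bytes: K' = ec 00 00 00 00 00 00.
K' ⊕ ipad = da 36 36 36 36 36 36; K' ⊕ opad = b0 5c 5c 5c 5c 5c 5c.
Inner hash: sum = 218+54+54+54+54+54+54+183+150+134+168 = 1177; mod 256 = 153 → 99.
Outer hash (recomputed tag): sum = 176+92+92+92+92+92+92+153 = 881; mod 256 = 113 → 71.
Recomputed tag = 71; claimed = 71 → match.

valid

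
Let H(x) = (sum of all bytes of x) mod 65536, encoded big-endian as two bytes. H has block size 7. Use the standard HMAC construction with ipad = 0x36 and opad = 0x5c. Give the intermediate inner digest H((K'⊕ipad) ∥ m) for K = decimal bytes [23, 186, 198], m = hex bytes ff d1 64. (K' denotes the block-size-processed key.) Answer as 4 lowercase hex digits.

Key decimal bytes [23, 186, 198] = 17 ba c6 is 3 bytes ≤ B = 7; zero-pad to 7 bytes: K' = 17 ba c6 00 00 00 00.
K' ⊕ ipad = 21 8c f0 36 36 36 36.
Inner input = 21 8c f0 36 36 36 36 ∥ ff d1 64.
Inner hash: sum = 33+140+240+54+54+54+54+255+209+100 = 1193 → 04 a9.

04a9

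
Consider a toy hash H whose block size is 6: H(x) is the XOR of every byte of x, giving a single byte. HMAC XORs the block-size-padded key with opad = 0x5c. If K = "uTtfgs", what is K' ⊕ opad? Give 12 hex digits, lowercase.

2908283a3b2f

Key "uTtfgs" = 75 54 74 66 67 73 is exactly B = 6 bytes: K' = 75 54 74 66 67 73.
XOR each byte with 0x5c: 75⊕5c=29, 54⊕5c=08, 74⊕5c=28, 66⊕5c=3a, 67⊕5c=3b, 73⊕5c=2f.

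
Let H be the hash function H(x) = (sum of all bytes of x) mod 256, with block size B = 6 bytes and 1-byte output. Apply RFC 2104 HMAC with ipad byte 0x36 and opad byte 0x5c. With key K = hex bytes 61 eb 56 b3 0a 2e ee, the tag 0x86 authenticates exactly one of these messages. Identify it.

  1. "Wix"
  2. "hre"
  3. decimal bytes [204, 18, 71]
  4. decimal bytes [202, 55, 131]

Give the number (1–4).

1

Key hex bytes 61 eb 56 b3 0a 2e ee is 7 bytes > B = 6, so hash it first: H(key) = 7b, then zero-pad to 6 bytes: K' = 7b 00 00 00 00 00.
K' ⊕ ipad = 4d 36 36 36 36 36; K' ⊕ opad = 27 5c 5c 5c 5c 5c.
m1: inner = H(4d 36 36 36 36 36 57 69 78) = 93; tag = H(27 5c 5c 5c 5c 5c 93) = 86 ← matches
m2: inner = H(4d 36 36 36 36 36 68 72 65) = 9a; tag = H(27 5c 5c 5c 5c 5c 9a) = 8d
m3: inner = H(4d 36 36 36 36 36 cc 12 47) = 80; tag = H(27 5c 5c 5c 5c 5c 80) = 73
m4: inner = H(4d 36 36 36 36 36 ca 37 83) = df; tag = H(27 5c 5c 5c 5c 5c df) = d2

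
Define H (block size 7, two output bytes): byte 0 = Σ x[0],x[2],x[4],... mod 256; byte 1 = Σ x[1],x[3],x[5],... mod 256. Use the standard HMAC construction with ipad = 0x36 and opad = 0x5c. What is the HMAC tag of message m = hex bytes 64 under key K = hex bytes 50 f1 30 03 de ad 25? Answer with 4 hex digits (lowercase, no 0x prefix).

Key hex bytes 50 f1 30 03 de ad 25 is exactly B = 7 bytes: K' = 50 f1 30 03 de ad 25.
K' ⊕ ipad = 66 c7 06 35 e8 9b 13.  K' ⊕ opad = 0c ad 6c 5f 82 f1 79.
Inner input = (K'⊕ipad) ∥ m = 66 c7 06 35 e8 9b 13 ∥ 64.
Inner hash: even-index sum = 359 mod 256 = 103; odd-index sum = 507 mod 256 = 251 → 67 fb.
Outer input = (K'⊕opad) ∥ inner = 0c ad 6c 5f 82 f1 79 ∥ 67 fb.
Outer hash (tag): even-index sum = 622 mod 256 = 110; odd-index sum = 612 mod 256 = 100 → 6e 64.

6e64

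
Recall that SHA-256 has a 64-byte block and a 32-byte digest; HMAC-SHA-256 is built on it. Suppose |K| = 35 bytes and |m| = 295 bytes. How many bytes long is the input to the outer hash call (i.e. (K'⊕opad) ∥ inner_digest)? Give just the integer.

Key is 35 ≤ 64 bytes, zero-padded: |K'| = 64.
Outer input = (K'⊕opad) ∥ H(inner) → 64 + 32 = 96 bytes.

96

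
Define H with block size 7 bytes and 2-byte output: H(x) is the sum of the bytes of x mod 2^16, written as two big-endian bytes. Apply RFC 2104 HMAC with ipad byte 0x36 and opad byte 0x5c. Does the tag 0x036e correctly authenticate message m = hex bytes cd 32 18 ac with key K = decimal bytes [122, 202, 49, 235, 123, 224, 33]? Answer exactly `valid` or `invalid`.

valid

Key decimal bytes [122, 202, 49, 235, 123, 224, 33] = 7a ca 31 eb 7b e0 21 is exactly B = 7 bytes: K' = 7a ca 31 eb 7b e0 21.
K' ⊕ ipad = 4c fc 07 dd 4d d6 17; K' ⊕ opad = 26 96 6d b7 27 bc 7d.
Inner hash: sum = 76+252+7+221+77+214+23+205+50+24+172 = 1321 → 05 29.
Outer hash (recomputed tag): sum = 38+150+109+183+39+188+125+5+41 = 878 → 03 6e.
Recomputed tag = 036e; claimed = 036e → match.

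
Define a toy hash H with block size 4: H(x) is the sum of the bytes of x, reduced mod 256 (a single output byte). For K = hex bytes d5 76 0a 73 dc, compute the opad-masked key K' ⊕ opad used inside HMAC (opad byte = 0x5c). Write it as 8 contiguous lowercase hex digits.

Key hex bytes d5 76 0a 73 dc is 5 bytes > B = 4, so hash it first: H(key) = a4, then zero-pad to 4 bytes: K' = a4 00 00 00.
XOR each byte with 0x5c: a4⊕5c=f8, 00⊕5c=5c, 00⊕5c=5c, 00⊕5c=5c.

f85c5c5c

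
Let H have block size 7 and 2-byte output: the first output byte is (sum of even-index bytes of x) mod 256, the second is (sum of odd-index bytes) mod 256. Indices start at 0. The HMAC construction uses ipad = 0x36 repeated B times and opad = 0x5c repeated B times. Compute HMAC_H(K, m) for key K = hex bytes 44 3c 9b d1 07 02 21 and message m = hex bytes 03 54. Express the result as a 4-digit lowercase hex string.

Key hex bytes 44 3c 9b d1 07 02 21 is exactly B = 7 bytes: K' = 44 3c 9b d1 07 02 21.
K' ⊕ ipad = 72 0a ad e7 31 34 17.  K' ⊕ opad = 18 60 c7 8d 5b 5e 7d.
Inner input = (K'⊕ipad) ∥ m = 72 0a ad e7 31 34 17 ∥ 03 54.
Inner hash: even-index sum = 443 mod 256 = 187; odd-index sum = 296 mod 256 = 40 → bb 28.
Outer input = (K'⊕opad) ∥ inner = 18 60 c7 8d 5b 5e 7d ∥ bb 28.
Outer hash (tag): even-index sum = 479 mod 256 = 223; odd-index sum = 518 mod 256 = 6 → df 06.

df06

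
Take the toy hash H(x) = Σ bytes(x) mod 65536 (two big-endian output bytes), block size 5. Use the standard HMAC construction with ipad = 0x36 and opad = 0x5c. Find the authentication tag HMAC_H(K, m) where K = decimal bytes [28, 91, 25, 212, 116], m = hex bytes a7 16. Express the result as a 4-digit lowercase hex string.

01e5

Key decimal bytes [28, 91, 25, 212, 116] = 1c 5b 19 d4 74 is exactly B = 5 bytes: K' = 1c 5b 19 d4 74.
K' ⊕ ipad = 2a 6d 2f e2 42.  K' ⊕ opad = 40 07 45 88 28.
Inner input = (K'⊕ipad) ∥ m = 2a 6d 2f e2 42 ∥ a7 16.
Inner hash: sum = 42+109+47+226+66+167+22 = 679 → 02 a7.
Outer input = (K'⊕opad) ∥ inner = 40 07 45 88 28 ∥ 02 a7.
Outer hash (tag): sum = 64+7+69+136+40+2+167 = 485 → 01 e5.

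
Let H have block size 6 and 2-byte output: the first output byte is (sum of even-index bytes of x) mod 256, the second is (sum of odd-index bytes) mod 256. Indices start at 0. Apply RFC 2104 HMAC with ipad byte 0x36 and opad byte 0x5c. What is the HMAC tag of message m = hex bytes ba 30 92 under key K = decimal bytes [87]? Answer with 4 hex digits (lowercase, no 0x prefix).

Key decimal bytes [87] = 57 is 1 byte ≤ B = 6; zero-pad to 6 bytes: K' = 57 00 00 00 00 00.
K' ⊕ ipad = 61 36 36 36 36 36.  K' ⊕ opad = 0b 5c 5c 5c 5c 5c.
Inner input = (K'⊕ipad) ∥ m = 61 36 36 36 36 36 ∥ ba 30 92.
Inner hash: even-index sum = 537 mod 256 = 25; odd-index sum = 210 mod 256 = 210 → 19 d2.
Outer input = (K'⊕opad) ∥ inner = 0b 5c 5c 5c 5c 5c ∥ 19 d2.
Outer hash (tag): even-index sum = 220 mod 256 = 220; odd-index sum = 486 mod 256 = 230 → dc e6.

dce6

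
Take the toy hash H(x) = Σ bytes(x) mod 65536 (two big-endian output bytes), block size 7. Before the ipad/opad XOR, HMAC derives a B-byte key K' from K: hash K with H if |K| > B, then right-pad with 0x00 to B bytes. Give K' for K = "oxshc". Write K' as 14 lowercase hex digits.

6f787368630000

Key "oxshc" = 6f 78 73 68 63 is 5 bytes ≤ B = 7; zero-pad to 7 bytes: K' = 6f 78 73 68 63 00 00.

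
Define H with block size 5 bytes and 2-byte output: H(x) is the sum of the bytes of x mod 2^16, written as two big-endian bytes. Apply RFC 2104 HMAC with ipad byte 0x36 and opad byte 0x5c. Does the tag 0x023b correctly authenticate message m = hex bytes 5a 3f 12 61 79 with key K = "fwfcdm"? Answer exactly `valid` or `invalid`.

Key "fwfcdm" = 66 77 66 63 64 6d is 6 bytes > B = 5, so hash it first: H(key) = 02 77, then zero-pad to 5 bytes: K' = 02 77 00 00 00.
K' ⊕ ipad = 34 41 36 36 36; K' ⊕ opad = 5e 2b 5c 5c 5c.
Inner hash: sum = 52+65+54+54+54+90+63+18+97+121 = 668 → 02 9c.
Outer hash (recomputed tag): sum = 94+43+92+92+92+2+156 = 571 → 02 3b.
Recomputed tag = 023b; claimed = 023b → match.

valid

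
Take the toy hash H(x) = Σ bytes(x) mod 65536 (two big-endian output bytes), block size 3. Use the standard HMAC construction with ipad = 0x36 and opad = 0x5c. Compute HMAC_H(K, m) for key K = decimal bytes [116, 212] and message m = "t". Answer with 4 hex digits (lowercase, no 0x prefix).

01db

Key decimal bytes [116, 212] = 74 d4 is 2 bytes ≤ B = 3; zero-pad to 3 bytes: K' = 74 d4 00.
K' ⊕ ipad = 42 e2 36.  K' ⊕ opad = 28 88 5c.
Inner input = (K'⊕ipad) ∥ m = 42 e2 36 ∥ 74.
Inner hash: sum = 66+226+54+116 = 462 → 01 ce.
Outer input = (K'⊕opad) ∥ inner = 28 88 5c ∥ 01 ce.
Outer hash (tag): sum = 40+136+92+1+206 = 475 → 01 db.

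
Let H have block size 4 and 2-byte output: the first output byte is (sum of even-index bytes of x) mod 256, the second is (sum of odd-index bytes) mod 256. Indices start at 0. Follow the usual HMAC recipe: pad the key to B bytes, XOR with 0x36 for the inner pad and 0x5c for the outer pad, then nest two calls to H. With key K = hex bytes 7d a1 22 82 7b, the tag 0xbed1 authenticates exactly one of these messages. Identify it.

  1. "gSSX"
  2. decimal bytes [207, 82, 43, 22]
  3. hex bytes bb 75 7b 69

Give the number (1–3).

Key hex bytes 7d a1 22 82 7b is 5 bytes > B = 4, so hash it first: H(key) = 1a 23, then zero-pad to 4 bytes: K' = 1a 23 00 00.
K' ⊕ ipad = 2c 15 36 36; K' ⊕ opad = 46 7f 5c 5c.
m1: inner = H(2c 15 36 36 67 53 53 58) = 1c f6; tag = H(46 7f 5c 5c 1c f6) = bed1 ← matches
m2: inner = H(2c 15 36 36 cf 52 2b 16) = 5c b3; tag = H(46 7f 5c 5c 5c b3) = fe8e
m3: inner = H(2c 15 36 36 bb 75 7b 69) = 98 29; tag = H(46 7f 5c 5c 98 29) = 3a04

1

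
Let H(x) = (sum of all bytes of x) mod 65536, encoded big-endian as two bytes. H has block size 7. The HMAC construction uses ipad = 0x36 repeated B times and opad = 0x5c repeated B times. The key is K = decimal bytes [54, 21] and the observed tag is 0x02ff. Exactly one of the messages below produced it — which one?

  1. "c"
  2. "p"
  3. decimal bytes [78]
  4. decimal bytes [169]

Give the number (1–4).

3

Key decimal bytes [54, 21] = 36 15 is 2 bytes ≤ B = 7; zero-pad to 7 bytes: K' = 36 15 00 00 00 00 00.
K' ⊕ ipad = 00 23 36 36 36 36 36; K' ⊕ opad = 6a 49 5c 5c 5c 5c 5c.
m1: inner = H(00 23 36 36 36 36 36 63) = 01 94; tag = H(6a 49 5c 5c 5c 5c 5c 01 94) = 0314
m2: inner = H(00 23 36 36 36 36 36 70) = 01 a1; tag = H(6a 49 5c 5c 5c 5c 5c 01 a1) = 0321
m3: inner = H(00 23 36 36 36 36 36 4e) = 01 7f; tag = H(6a 49 5c 5c 5c 5c 5c 01 7f) = 02ff ← matches
m4: inner = H(00 23 36 36 36 36 36 a9) = 01 da; tag = H(6a 49 5c 5c 5c 5c 5c 01 da) = 035a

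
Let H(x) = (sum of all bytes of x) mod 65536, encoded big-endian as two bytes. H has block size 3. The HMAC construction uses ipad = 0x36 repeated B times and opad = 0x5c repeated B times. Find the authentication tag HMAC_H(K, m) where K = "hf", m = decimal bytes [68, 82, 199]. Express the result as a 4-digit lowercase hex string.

Key "hf" = 68 66 is 2 bytes ≤ B = 3; zero-pad to 3 bytes: K' = 68 66 00.
K' ⊕ ipad = 5e 50 36.  K' ⊕ opad = 34 3a 5c.
Inner input = (K'⊕ipad) ∥ m = 5e 50 36 ∥ 44 52 c7.
Inner hash: sum = 94+80+54+68+82+199 = 577 → 02 41.
Outer input = (K'⊕opad) ∥ inner = 34 3a 5c ∥ 02 41.
Outer hash (tag): sum = 52+58+92+2+65 = 269 → 01 0d.

010d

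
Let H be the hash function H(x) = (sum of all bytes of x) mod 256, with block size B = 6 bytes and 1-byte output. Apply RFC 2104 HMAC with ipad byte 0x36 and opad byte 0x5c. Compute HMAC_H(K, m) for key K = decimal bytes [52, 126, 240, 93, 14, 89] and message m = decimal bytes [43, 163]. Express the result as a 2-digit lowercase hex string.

Key decimal bytes [52, 126, 240, 93, 14, 89] = 34 7e f0 5d 0e 59 is exactly B = 6 bytes: K' = 34 7e f0 5d 0e 59.
K' ⊕ ipad = 02 48 c6 6b 38 6f.  K' ⊕ opad = 68 22 ac 01 52 05.
Inner input = (K'⊕ipad) ∥ m = 02 48 c6 6b 38 6f ∥ 2b a3.
Inner hash: sum = 2+72+198+107+56+111+43+163 = 752; mod 256 = 240 → f0.
Outer input = (K'⊕opad) ∥ inner = 68 22 ac 01 52 05 ∥ f0.
Outer hash (tag): sum = 104+34+172+1+82+5+240 = 638; mod 256 = 126 → 7e.

7e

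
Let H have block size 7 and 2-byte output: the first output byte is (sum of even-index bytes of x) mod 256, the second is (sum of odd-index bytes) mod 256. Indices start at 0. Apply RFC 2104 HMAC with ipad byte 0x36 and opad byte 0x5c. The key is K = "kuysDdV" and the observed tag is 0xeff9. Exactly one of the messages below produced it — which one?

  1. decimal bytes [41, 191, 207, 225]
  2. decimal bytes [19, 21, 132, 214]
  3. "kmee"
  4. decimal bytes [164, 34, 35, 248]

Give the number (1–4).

2

Key "kuysDdV" = 6b 75 79 73 44 64 56 is exactly B = 7 bytes: K' = 6b 75 79 73 44 64 56.
K' ⊕ ipad = 5d 43 4f 45 72 52 60; K' ⊕ opad = 37 29 25 2f 18 38 0a.
m1: inner = H(5d 43 4f 45 72 52 60 29 bf cf e1) = 1e d2; tag = H(37 29 25 2f 18 38 0a 1e d2) = 50ae
m2: inner = H(5d 43 4f 45 72 52 60 13 15 84 d6) = 69 71; tag = H(37 29 25 2f 18 38 0a 69 71) = eff9 ← matches
m3: inner = H(5d 43 4f 45 72 52 60 6b 6d 65 65) = 50 aa; tag = H(37 29 25 2f 18 38 0a 50 aa) = 28e0
m4: inner = H(5d 43 4f 45 72 52 60 a4 22 23 f8) = 98 a1; tag = H(37 29 25 2f 18 38 0a 98 a1) = 1f28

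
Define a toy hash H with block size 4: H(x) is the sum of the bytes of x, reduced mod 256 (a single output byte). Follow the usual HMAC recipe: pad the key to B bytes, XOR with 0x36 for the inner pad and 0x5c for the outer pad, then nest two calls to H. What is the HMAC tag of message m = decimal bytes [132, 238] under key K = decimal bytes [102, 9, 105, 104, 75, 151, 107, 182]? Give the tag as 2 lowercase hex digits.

bc

Key decimal bytes [102, 9, 105, 104, 75, 151, 107, 182] = 66 09 69 68 4b 97 6b b6 is 8 bytes > B = 4, so hash it first: H(key) = 43, then zero-pad to 4 bytes: K' = 43 00 00 00.
K' ⊕ ipad = 75 36 36 36.  K' ⊕ opad = 1f 5c 5c 5c.
Inner input = (K'⊕ipad) ∥ m = 75 36 36 36 ∥ 84 ee.
Inner hash: sum = 117+54+54+54+132+238 = 649; mod 256 = 137 → 89.
Outer input = (K'⊕opad) ∥ inner = 1f 5c 5c 5c ∥ 89.
Outer hash (tag): sum = 31+92+92+92+137 = 444; mod 256 = 188 → bc.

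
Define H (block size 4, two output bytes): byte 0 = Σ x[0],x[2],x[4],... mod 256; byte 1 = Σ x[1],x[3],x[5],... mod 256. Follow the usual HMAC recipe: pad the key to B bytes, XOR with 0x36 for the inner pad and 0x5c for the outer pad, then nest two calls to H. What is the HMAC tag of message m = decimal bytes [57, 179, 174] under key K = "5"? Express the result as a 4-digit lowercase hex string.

e5d7

Key "5" = 35 is 1 byte ≤ B = 4; zero-pad to 4 bytes: K' = 35 00 00 00.
K' ⊕ ipad = 03 36 36 36.  K' ⊕ opad = 69 5c 5c 5c.
Inner input = (K'⊕ipad) ∥ m = 03 36 36 36 ∥ 39 b3 ae.
Inner hash: even-index sum = 288 mod 256 = 32; odd-index sum = 287 mod 256 = 31 → 20 1f.
Outer input = (K'⊕opad) ∥ inner = 69 5c 5c 5c ∥ 20 1f.
Outer hash (tag): even-index sum = 229 mod 256 = 229; odd-index sum = 215 mod 256 = 215 → e5 d7.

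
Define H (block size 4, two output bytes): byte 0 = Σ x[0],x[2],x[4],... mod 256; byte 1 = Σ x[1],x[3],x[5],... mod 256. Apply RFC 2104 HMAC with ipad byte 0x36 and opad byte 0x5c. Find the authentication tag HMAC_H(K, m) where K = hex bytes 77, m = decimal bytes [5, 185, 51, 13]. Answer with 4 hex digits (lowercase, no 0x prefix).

36ea

Key hex bytes 77 is 1 byte ≤ B = 4; zero-pad to 4 bytes: K' = 77 00 00 00.
K' ⊕ ipad = 41 36 36 36.  K' ⊕ opad = 2b 5c 5c 5c.
Inner input = (K'⊕ipad) ∥ m = 41 36 36 36 ∥ 05 b9 33 0d.
Inner hash: even-index sum = 175 mod 256 = 175; odd-index sum = 306 mod 256 = 50 → af 32.
Outer input = (K'⊕opad) ∥ inner = 2b 5c 5c 5c ∥ af 32.
Outer hash (tag): even-index sum = 310 mod 256 = 54; odd-index sum = 234 mod 256 = 234 → 36 ea.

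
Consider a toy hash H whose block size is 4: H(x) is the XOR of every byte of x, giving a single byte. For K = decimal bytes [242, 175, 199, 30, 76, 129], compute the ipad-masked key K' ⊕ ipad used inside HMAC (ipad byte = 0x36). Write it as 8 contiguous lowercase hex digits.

Key decimal bytes [242, 175, 199, 30, 76, 129] = f2 af c7 1e 4c 81 is 6 bytes > B = 4, so hash it first: H(key) = 49, then zero-pad to 4 bytes: K' = 49 00 00 00.
XOR each byte with 0x36: 49⊕36=7f, 00⊕36=36, 00⊕36=36, 00⊕36=36.

7f363636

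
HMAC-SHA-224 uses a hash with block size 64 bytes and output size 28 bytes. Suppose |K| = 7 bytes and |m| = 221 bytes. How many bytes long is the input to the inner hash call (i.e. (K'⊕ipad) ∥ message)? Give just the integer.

Key is 7 ≤ 64 bytes, zero-padded: |K'| = 64.
Inner input = (K'⊕ipad) ∥ m → 64 + 221 = 285 bytes.

285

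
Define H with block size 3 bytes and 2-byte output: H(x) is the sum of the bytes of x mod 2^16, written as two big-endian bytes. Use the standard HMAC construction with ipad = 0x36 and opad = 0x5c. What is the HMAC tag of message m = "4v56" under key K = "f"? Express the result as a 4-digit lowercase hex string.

Key "f" = 66 is 1 byte ≤ B = 3; zero-pad to 3 bytes: K' = 66 00 00.
K' ⊕ ipad = 50 36 36.  K' ⊕ opad = 3a 5c 5c.
Inner input = (K'⊕ipad) ∥ m = 50 36 36 ∥ 34 76 35 36.
Inner hash: sum = 80+54+54+52+118+53+54 = 465 → 01 d1.
Outer input = (K'⊕opad) ∥ inner = 3a 5c 5c ∥ 01 d1.
Outer hash (tag): sum = 58+92+92+1+209 = 452 → 01 c4.

01c4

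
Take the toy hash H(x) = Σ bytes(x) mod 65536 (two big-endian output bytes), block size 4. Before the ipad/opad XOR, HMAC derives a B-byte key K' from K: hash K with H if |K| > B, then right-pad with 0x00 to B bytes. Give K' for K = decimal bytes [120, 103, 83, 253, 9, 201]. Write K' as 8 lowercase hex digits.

|K| = 6 > B = 4, so first hash the key.
H(K): sum = 120+103+83+253+9+201 = 769 → 03 01.
Zero-pad H(K) = 03 01 to 4 bytes: K' = 03 01 00 00.

03010000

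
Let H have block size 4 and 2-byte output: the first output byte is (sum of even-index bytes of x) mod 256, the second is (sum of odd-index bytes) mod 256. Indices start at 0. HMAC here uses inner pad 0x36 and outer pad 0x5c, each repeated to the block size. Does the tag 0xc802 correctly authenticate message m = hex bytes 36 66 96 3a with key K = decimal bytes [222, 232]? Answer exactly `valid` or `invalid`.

invalid

Key decimal bytes [222, 232] = de e8 is 2 bytes ≤ B = 4; zero-pad to 4 bytes: K' = de e8 00 00.
K' ⊕ ipad = e8 de 36 36; K' ⊕ opad = 82 b4 5c 5c.
Inner hash: even-index sum = 490 mod 256 = 234; odd-index sum = 436 mod 256 = 180 → ea b4.
Outer hash (recomputed tag): even-index sum = 456 mod 256 = 200; odd-index sum = 452 mod 256 = 196 → c8 c4.
Recomputed tag = c8c4; claimed = c802 → mismatch.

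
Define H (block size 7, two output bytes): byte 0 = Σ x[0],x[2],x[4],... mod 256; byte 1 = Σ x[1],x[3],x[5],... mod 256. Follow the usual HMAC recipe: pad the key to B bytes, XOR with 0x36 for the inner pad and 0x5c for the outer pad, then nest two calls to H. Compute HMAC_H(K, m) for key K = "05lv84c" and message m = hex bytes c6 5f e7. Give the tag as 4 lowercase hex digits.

311d

Key "05lv84c" = 30 35 6c 76 38 34 63 is exactly B = 7 bytes: K' = 30 35 6c 76 38 34 63.
K' ⊕ ipad = 06 03 5a 40 0e 02 55.  K' ⊕ opad = 6c 69 30 2a 64 68 3f.
Inner input = (K'⊕ipad) ∥ m = 06 03 5a 40 0e 02 55 ∥ c6 5f e7.
Inner hash: even-index sum = 290 mod 256 = 34; odd-index sum = 498 mod 256 = 242 → 22 f2.
Outer input = (K'⊕opad) ∥ inner = 6c 69 30 2a 64 68 3f ∥ 22 f2.
Outer hash (tag): even-index sum = 561 mod 256 = 49; odd-index sum = 285 mod 256 = 29 → 31 1d.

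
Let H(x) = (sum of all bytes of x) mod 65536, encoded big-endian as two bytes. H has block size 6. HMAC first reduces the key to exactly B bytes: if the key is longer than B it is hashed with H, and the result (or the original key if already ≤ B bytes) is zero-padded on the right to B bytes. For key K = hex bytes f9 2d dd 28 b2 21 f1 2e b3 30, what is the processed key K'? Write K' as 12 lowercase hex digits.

050000000000

|K| = 10 > B = 6, so first hash the key.
H(K): sum = 249+45+221+40+178+33+241+46+179+48 = 1280 → 05 00.
Zero-pad H(K) = 05 00 to 6 bytes: K' = 05 00 00 00 00 00.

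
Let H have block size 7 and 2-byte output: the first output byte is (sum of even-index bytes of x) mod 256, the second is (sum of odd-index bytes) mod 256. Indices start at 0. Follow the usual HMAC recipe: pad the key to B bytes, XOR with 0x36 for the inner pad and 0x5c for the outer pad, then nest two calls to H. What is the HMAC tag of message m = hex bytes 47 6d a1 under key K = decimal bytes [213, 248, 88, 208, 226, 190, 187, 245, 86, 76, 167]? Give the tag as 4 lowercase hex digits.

f453

Key decimal bytes [213, 248, 88, 208, 226, 190, 187, 245, 86, 76, 167] = d5 f8 58 d0 e2 be bb f5 56 4c a7 is 11 bytes > B = 7, so hash it first: H(key) = c7 c7, then zero-pad to 7 bytes: K' = c7 c7 00 00 00 00 00.
K' ⊕ ipad = f1 f1 36 36 36 36 36.  K' ⊕ opad = 9b 9b 5c 5c 5c 5c 5c.
Inner input = (K'⊕ipad) ∥ m = f1 f1 36 36 36 36 36 ∥ 47 6d a1.
Inner hash: even-index sum = 512 mod 256 = 0; odd-index sum = 581 mod 256 = 69 → 00 45.
Outer input = (K'⊕opad) ∥ inner = 9b 9b 5c 5c 5c 5c 5c ∥ 00 45.
Outer hash (tag): even-index sum = 500 mod 256 = 244; odd-index sum = 339 mod 256 = 83 → f4 53.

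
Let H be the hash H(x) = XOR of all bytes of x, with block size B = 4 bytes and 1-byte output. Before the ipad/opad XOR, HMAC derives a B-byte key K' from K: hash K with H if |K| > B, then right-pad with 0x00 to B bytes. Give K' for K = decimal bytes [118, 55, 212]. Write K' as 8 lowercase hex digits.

7637d400

Key decimal bytes [118, 55, 212] = 76 37 d4 is 3 bytes ≤ B = 4; zero-pad to 4 bytes: K' = 76 37 d4 00.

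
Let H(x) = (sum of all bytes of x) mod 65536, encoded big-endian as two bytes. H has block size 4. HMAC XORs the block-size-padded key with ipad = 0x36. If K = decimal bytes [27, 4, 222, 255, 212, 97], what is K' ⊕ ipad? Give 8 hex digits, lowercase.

Key decimal bytes [27, 4, 222, 255, 212, 97] = 1b 04 de ff d4 61 is 6 bytes > B = 4, so hash it first: H(key) = 03 31, then zero-pad to 4 bytes: K' = 03 31 00 00.
XOR each byte with 0x36: 03⊕36=35, 31⊕36=07, 00⊕36=36, 00⊕36=36.

35073636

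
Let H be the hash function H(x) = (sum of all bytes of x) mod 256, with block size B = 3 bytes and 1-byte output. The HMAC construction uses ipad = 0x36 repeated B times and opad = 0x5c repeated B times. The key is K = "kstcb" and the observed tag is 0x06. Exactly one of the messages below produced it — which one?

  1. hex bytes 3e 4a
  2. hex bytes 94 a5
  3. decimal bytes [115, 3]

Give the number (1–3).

Key "kstcb" = 6b 73 74 63 62 is 5 bytes > B = 3, so hash it first: H(key) = 17, then zero-pad to 3 bytes: K' = 17 00 00.
K' ⊕ ipad = 21 36 36; K' ⊕ opad = 4b 5c 5c.
m1: inner = H(21 36 36 3e 4a) = 15; tag = H(4b 5c 5c 15) = 18
m2: inner = H(21 36 36 94 a5) = c6; tag = H(4b 5c 5c c6) = c9
m3: inner = H(21 36 36 73 03) = 03; tag = H(4b 5c 5c 03) = 06 ← matches

3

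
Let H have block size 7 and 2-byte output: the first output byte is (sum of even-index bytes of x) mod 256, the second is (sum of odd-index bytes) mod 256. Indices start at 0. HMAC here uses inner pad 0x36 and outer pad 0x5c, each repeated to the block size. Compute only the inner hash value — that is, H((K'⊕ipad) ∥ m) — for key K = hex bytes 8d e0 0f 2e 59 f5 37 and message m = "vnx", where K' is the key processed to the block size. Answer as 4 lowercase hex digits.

Key hex bytes 8d e0 0f 2e 59 f5 37 is exactly B = 7 bytes: K' = 8d e0 0f 2e 59 f5 37.
K' ⊕ ipad = bb d6 39 18 6f c3 01.
Inner input = bb d6 39 18 6f c3 01 ∥ 76 6e 78.
Inner hash: even-index sum = 466 mod 256 = 210; odd-index sum = 671 mod 256 = 159 → d2 9f.

d29f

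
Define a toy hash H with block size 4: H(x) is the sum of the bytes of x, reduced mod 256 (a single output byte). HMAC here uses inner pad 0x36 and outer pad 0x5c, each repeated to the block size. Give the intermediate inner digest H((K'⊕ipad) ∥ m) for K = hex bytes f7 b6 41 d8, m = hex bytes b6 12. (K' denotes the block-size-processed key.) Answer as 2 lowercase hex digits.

6e

Key hex bytes f7 b6 41 d8 is exactly B = 4 bytes: K' = f7 b6 41 d8.
K' ⊕ ipad = c1 80 77 ee.
Inner input = c1 80 77 ee ∥ b6 12.
Inner hash: sum = 193+128+119+238+182+18 = 878; mod 256 = 110 → 6e.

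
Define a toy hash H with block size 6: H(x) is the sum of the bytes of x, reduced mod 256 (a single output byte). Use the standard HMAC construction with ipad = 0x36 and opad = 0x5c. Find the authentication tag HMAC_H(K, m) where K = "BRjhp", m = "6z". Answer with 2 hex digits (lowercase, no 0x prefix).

dc

Key "BRjhp" = 42 52 6a 68 70 is 5 bytes ≤ B = 6; zero-pad to 6 bytes: K' = 42 52 6a 68 70 00.
K' ⊕ ipad = 74 64 5c 5e 46 36.  K' ⊕ opad = 1e 0e 36 34 2c 5c.
Inner input = (K'⊕ipad) ∥ m = 74 64 5c 5e 46 36 ∥ 36 7a.
Inner hash: sum = 116+100+92+94+70+54+54+122 = 702; mod 256 = 190 → be.
Outer input = (K'⊕opad) ∥ inner = 1e 0e 36 34 2c 5c ∥ be.
Outer hash (tag): sum = 30+14+54+52+44+92+190 = 476; mod 256 = 220 → dc.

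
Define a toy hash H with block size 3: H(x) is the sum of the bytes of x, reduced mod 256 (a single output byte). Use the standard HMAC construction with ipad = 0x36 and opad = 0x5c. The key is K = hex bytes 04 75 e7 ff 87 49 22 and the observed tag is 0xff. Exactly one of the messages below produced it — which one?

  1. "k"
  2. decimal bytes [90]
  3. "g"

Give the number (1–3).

Key hex bytes 04 75 e7 ff 87 49 22 is 7 bytes > B = 3, so hash it first: H(key) = 51, then zero-pad to 3 bytes: K' = 51 00 00.
K' ⊕ ipad = 67 36 36; K' ⊕ opad = 0d 5c 5c.
m1: inner = H(67 36 36 6b) = 3e; tag = H(0d 5c 5c 3e) = 03
m2: inner = H(67 36 36 5a) = 2d; tag = H(0d 5c 5c 2d) = f2
m3: inner = H(67 36 36 67) = 3a; tag = H(0d 5c 5c 3a) = ff ← matches

3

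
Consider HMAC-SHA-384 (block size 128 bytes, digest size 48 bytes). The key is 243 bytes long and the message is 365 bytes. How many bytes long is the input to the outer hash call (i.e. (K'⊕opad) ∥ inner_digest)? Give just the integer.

Key is 243 > 128 bytes, so it is hashed to 48 bytes then zero-padded to 128: |K'| = 128.
Outer input = (K'⊕opad) ∥ H(inner) → 128 + 48 = 176 bytes.

176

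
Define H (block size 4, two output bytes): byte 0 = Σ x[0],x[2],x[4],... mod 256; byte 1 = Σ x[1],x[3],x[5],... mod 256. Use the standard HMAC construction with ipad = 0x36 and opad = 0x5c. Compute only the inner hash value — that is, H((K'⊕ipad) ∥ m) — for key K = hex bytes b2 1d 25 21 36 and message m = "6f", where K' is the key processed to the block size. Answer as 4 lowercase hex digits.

Key hex bytes b2 1d 25 21 36 is 5 bytes > B = 4, so hash it first: H(key) = 0d 3e, then zero-pad to 4 bytes: K' = 0d 3e 00 00.
K' ⊕ ipad = 3b 08 36 36.
Inner input = 3b 08 36 36 ∥ 36 66.
Inner hash: even-index sum = 167 mod 256 = 167; odd-index sum = 164 mod 256 = 164 → a7 a4.

a7a4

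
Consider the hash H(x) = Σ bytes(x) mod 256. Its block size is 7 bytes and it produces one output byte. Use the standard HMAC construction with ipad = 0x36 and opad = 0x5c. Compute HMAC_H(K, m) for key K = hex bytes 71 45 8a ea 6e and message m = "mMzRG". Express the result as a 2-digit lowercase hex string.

9f

Key hex bytes 71 45 8a ea 6e is 5 bytes ≤ B = 7; zero-pad to 7 bytes: K' = 71 45 8a ea 6e 00 00.
K' ⊕ ipad = 47 73 bc dc 58 36 36.  K' ⊕ opad = 2d 19 d6 b6 32 5c 5c.
Inner input = (K'⊕ipad) ∥ m = 47 73 bc dc 58 36 36 ∥ 6d 4d 7a 52 47.
Inner hash: sum = 71+115+188+220+88+54+54+109+77+122+82+71 = 1251; mod 256 = 227 → e3.
Outer input = (K'⊕opad) ∥ inner = 2d 19 d6 b6 32 5c 5c ∥ e3.
Outer hash (tag): sum = 45+25+214+182+50+92+92+227 = 927; mod 256 = 159 → 9f.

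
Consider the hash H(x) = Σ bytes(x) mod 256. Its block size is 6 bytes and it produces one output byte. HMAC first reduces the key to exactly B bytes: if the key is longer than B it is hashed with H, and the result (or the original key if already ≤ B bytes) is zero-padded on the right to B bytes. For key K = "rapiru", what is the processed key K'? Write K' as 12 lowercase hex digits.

726170697275

Key "rapiru" = 72 61 70 69 72 75 is exactly B = 6 bytes: K' = 72 61 70 69 72 75.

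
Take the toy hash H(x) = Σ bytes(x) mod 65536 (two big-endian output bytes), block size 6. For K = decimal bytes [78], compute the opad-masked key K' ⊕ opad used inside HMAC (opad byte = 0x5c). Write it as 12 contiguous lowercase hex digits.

Key decimal bytes [78] = 4e is 1 byte ≤ B = 6; zero-pad to 6 bytes: K' = 4e 00 00 00 00 00.
XOR each byte with 0x5c: 4e⊕5c=12, 00⊕5c=5c, 00⊕5c=5c, 00⊕5c=5c, 00⊕5c=5c, 00⊕5c=5c.

125c5c5c5c5c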